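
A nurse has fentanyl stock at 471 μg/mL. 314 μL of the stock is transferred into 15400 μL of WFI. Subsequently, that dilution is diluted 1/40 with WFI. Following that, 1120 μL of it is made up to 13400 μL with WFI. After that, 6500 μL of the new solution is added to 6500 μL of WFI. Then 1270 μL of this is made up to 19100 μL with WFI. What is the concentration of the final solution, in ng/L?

654 ng/L

Overall dilution factor = 50.04 × 40 × 11.96 × 2 × 15.04 = 7.20 × 10⁵.
471 μg/mL / 7.20 × 10⁵ = 6.54 × 10⁻⁴ μg/mL = 654 ng/L.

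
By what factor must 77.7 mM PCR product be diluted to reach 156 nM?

Factor = C₀/C_target = 77.7 mM / 156 nM = 4.98 × 10⁵.

4.98 × 10⁵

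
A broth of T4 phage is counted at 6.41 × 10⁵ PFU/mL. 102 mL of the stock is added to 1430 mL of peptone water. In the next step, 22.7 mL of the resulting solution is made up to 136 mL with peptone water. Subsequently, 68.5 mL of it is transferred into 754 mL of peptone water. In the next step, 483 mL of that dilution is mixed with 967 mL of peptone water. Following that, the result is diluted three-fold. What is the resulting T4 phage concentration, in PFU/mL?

Overall dilution factor = 15.02 × 5.991 × 12.01 × 3.002 × 3 = 9731.
6.41 × 10⁵ PFU/mL / 9731 = 65.9 PFU/mL.

65.9 PFU/mL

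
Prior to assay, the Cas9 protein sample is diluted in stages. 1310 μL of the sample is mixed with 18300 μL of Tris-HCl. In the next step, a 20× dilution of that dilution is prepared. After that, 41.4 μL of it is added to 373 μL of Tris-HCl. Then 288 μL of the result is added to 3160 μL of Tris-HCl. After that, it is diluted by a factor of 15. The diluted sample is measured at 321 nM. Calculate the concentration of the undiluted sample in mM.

173 mM

Overall dilution factor = 14.97 × 20 × 10.01 × 11.97 × 15 = 5.38 × 10⁵.
Original = 321 nM × 5.38 × 10⁵ = 1.73 × 10⁸ nM = 173 mM.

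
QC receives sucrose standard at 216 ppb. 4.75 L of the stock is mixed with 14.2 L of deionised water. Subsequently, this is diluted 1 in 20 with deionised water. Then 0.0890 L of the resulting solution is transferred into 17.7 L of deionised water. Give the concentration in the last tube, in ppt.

13.5 ppt

Overall dilution factor = 3.989 × 20 × 199.9 = 1.59 × 10⁴.
216 ppb / 1.59 × 10⁴ = 0.0135 ppb = 13.5 ppt.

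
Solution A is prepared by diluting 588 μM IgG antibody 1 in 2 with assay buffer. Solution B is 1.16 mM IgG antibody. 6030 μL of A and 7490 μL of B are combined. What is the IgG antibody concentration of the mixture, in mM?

0.774 mM

C_A = 588 μM / 2 = 294 μM.
C_B = 1.16 mM = 1160 μM.
C_mix = (C_A·V_A + C_B·V_B)/(V_A + V_B) = (294×6030 + 1160×7490) / 13520 = 774 μM = 0.774 mM.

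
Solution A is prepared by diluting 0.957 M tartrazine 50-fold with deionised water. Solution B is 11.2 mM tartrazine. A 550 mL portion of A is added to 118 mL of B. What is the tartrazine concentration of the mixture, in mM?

C_A = 0.957 M / 50 = 0.0191 M.
C_B = 11.2 mM = 0.0112 M.
C_mix = (C_A·V_A + C_B·V_B)/(V_A + V_B) = (0.0191×550 + 0.0112×118) / 668.0 = 0.0177 M = 17.7 mM.

17.7 mM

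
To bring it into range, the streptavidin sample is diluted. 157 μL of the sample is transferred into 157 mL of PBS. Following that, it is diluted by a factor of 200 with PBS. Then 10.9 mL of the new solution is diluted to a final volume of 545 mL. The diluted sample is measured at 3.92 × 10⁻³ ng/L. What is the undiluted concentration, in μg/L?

39.2 μg/L

Overall dilution factor = 1001 × 200 × 50 = 1.00 × 10⁷.
Original = 3.92 × 10⁻³ ng/L × 1.00 × 10⁷ = 3.92 × 10⁴ ng/L = 39.2 μg/L.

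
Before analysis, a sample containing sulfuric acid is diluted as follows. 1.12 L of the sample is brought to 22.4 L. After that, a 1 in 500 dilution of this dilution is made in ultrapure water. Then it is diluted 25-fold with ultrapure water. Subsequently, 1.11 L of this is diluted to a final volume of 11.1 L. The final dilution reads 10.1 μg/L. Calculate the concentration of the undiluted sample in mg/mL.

25.2 mg/mL

Overall dilution factor = 20 × 500 × 25 × 10 = 2.50 × 10⁶.
Original = 10.1 μg/L × 2.50 × 10⁶ = 2.52 × 10⁷ μg/L = 25.2 mg/mL.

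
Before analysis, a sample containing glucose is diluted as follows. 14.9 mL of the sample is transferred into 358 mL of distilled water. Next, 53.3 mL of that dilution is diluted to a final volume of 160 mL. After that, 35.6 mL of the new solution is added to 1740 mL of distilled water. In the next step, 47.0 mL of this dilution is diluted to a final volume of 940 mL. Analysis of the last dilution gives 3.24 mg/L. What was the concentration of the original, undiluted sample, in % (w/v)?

24.3 % (w/v)

Overall dilution factor = 25.03 × 3.002 × 49.88 × 20 = 7.49 × 10⁴.
Original = 3.24 mg/L × 7.49 × 10⁴ = 2.43 × 10⁵ mg/L = 24.3 % (w/v).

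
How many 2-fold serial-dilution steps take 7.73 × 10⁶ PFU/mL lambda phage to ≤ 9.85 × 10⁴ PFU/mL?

7

Need 2ⁿ ≥ 78.5, so n ≥ log(78.5)/log(2) = 6.29.
Minimum whole steps: n = 7.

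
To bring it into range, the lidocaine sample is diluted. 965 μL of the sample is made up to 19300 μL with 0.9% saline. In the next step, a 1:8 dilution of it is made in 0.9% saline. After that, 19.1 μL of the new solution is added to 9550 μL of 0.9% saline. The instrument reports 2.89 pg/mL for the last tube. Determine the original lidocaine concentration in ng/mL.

Overall dilution factor = 20 × 8 × 501 = 8.02 × 10⁴.
Original = 2.89 pg/mL × 8.02 × 10⁴ = 2.32 × 10⁵ pg/mL = 232 ng/mL.

232 ng/mL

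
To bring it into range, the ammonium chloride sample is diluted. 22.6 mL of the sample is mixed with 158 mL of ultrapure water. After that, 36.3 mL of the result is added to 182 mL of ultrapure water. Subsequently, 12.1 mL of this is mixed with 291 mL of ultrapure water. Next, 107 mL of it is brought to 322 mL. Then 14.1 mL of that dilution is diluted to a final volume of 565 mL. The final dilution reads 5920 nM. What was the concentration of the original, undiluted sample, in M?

0.859 M

Overall dilution factor = 7.991 × 6.014 × 25.05 × 3.009 × 40.07 = 1.45 × 10⁵.
Original = 5920 nM × 1.45 × 10⁵ = 8.59 × 10⁸ nM = 0.859 M.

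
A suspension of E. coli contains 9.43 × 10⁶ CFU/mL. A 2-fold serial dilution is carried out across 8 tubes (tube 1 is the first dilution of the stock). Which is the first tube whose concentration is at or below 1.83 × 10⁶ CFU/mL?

Tube n has concentration 9.43 × 10⁶ CFU/mL / 2ⁿ.
Need 2ⁿ ≥ 9.43 × 10⁶ CFU/mL / 1.83 × 10⁶ CFU/mL = 5.15, so n ≥ 2.37.
First such tube: n = 3.

tube 3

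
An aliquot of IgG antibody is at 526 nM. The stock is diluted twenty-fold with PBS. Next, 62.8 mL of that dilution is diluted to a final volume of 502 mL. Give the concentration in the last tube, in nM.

3.29 nM

Overall dilution factor = 20 × 7.994 = 160.
526 nM / 160 = 3.29 nM.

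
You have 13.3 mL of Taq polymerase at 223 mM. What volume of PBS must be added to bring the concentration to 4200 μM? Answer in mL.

4200 μM = 4.20 mM.
V₂ = C₁V₁/C₂ = 223 × 13.3 / 4.20 = 706 mL.
Diluent to add = V₂ − V₁ = 706 − 13.3 = 693 mL.

693 mL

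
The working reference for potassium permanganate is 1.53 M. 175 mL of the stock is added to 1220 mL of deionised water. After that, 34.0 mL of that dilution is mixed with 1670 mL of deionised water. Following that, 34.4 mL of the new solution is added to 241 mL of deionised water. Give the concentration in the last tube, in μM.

478 μM

Overall dilution factor = 7.971 × 50.12 × 8.006 = 3198.
1.53 M / 3198 = 4.78 × 10⁻⁴ M = 478 μM.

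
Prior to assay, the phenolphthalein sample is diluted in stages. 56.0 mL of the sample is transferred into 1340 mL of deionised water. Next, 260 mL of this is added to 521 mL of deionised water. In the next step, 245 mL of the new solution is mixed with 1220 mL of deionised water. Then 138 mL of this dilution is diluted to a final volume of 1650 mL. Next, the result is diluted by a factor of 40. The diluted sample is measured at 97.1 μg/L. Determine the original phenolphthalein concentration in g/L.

Overall dilution factor = 24.93 × 3.004 × 5.980 × 11.96 × 40 = 2.14 × 10⁵.
Original = 97.1 μg/L × 2.14 × 10⁵ = 2.08 × 10⁷ μg/L = 20.8 g/L.

20.8 g/L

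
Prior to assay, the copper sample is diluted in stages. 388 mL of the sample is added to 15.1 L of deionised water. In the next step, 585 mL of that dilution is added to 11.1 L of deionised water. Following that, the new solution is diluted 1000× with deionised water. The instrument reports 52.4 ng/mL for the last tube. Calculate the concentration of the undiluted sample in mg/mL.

Overall dilution factor = 39.92 × 19.97 × 1000 = 7.97 × 10⁵.
Original = 52.4 ng/mL × 7.97 × 10⁵ = 4.18 × 10⁷ ng/mL = 41.8 mg/mL.

41.8 mg/mL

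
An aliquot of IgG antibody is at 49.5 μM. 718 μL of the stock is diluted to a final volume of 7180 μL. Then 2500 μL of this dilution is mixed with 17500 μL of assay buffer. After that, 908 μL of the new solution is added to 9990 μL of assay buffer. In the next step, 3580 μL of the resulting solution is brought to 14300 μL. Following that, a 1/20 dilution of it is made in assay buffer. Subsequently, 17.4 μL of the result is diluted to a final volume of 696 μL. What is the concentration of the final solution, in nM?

0.0161 nM

Overall dilution factor = 10 × 8 × 12.00 × 3.994 × 20 × 40 = 3.07 × 10⁶.
49.5 μM / 3.07 × 10⁶ = 1.61 × 10⁻⁵ μM = 0.0161 nM.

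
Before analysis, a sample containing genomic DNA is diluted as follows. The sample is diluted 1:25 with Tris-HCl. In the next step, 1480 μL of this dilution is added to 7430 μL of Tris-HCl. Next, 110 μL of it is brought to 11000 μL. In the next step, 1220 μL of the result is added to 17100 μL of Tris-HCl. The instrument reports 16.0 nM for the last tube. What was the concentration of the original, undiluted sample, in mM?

3.62 mM

Overall dilution factor = 25 × 6.020 × 100 × 15.02 = 2.26 × 10⁵.
Original = 16.0 nM × 2.26 × 10⁵ = 3.62 × 10⁶ nM = 3.62 mM.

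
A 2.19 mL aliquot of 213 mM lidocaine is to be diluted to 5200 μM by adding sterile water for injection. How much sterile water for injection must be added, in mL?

87.5 mL

5200 μM = 5.20 mM.
V₂ = C₁V₁/C₂ = 213 × 2.19 / 5.20 = 89.7 mL.
Diluent to add = V₂ − V₁ = 89.7 − 2.19 = 87.5 mL.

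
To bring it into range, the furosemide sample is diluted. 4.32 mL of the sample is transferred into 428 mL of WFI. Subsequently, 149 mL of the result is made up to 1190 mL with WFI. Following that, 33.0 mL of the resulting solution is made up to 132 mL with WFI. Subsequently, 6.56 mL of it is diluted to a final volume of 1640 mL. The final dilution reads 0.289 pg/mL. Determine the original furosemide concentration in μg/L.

Overall dilution factor = 100.1 × 7.987 × 4 × 250 = 7.99 × 10⁵.
Original = 0.289 pg/mL × 7.99 × 10⁵ = 2.31 × 10⁵ pg/mL = 231 μg/L.

231 μg/L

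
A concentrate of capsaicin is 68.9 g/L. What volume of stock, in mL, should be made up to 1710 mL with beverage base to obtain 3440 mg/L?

85.4 mL

3440 mg/L = 3.44 g/L.
V₁ = C₂V₂/C₁ = 3.44 × 1710 / 68.9 = 85.4 mL.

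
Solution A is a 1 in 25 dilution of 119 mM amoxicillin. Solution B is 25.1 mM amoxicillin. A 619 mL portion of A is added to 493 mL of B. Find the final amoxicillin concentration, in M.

0.0138 M

C_A = 119 mM / 25 = 4.76 mM.
C_mix = (C_A·V_A + C_B·V_B)/(V_A + V_B) = (4.76×619 + 25.1×493) / 1112 = 13.8 mM = 0.0138 M.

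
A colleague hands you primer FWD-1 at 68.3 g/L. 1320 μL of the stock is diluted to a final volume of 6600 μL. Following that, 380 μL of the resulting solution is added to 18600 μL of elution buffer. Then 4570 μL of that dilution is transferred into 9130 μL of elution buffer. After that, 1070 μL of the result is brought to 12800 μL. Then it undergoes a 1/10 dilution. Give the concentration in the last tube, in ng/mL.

Overall dilution factor = 5 × 49.95 × 2.998 × 11.96 × 10 = 8.96 × 10⁴.
68.3 g/L / 8.96 × 10⁴ = 7.63 × 10⁻⁴ g/L = 763 ng/mL.

763 ng/mL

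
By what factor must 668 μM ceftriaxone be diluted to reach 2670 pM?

Factor = C₀/C_target = 668 μM / 2670 pM = 2.50 × 10⁵.

2.50 × 10⁵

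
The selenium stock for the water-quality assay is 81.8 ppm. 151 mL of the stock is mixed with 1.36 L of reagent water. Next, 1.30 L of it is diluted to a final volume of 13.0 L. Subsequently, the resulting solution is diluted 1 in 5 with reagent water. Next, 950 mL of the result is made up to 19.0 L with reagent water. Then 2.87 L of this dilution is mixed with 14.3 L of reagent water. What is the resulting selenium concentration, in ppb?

1.37 ppb

Overall dilution factor = 10.01 × 10 × 5 × 20 × 5.983 = 5.99 × 10⁴.
81.8 ppm / 5.99 × 10⁴ = 1.37 × 10⁻³ ppm = 1.37 ppb.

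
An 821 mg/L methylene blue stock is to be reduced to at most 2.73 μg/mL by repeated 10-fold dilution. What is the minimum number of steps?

Need 10ⁿ ≥ 301, so n ≥ log(301)/log(10) = 2.48.
Minimum whole steps: n = 3.

3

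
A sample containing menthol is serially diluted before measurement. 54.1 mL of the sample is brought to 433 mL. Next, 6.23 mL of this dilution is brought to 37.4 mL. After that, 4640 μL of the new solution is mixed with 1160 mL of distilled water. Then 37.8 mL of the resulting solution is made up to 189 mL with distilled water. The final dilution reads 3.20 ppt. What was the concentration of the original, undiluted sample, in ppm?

0.193 ppm

Overall dilution factor = 8.004 × 6.003 × 251 × 5 = 6.03 × 10⁴.
Original = 3.20 ppt × 6.03 × 10⁴ = 1.93 × 10⁵ ppt = 0.193 ppm.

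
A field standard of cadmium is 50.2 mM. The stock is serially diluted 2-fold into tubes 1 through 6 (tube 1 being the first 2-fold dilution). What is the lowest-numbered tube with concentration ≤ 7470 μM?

tube 3

Tube n has concentration 50.2 mM / 2ⁿ.
Need 2ⁿ ≥ 50.2 mM / 7470 μM = 6.72, so n ≥ 2.75.
First such tube: n = 3.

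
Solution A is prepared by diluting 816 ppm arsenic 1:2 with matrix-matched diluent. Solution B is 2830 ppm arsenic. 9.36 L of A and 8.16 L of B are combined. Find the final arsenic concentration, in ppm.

1540 ppm

C_A = 816 ppm / 2 = 408 ppm.
C_mix = (C_A·V_A + C_B·V_B)/(V_A + V_B) = (408×9.36 + 2830×8.16) / 17.52 = 1536 ppm.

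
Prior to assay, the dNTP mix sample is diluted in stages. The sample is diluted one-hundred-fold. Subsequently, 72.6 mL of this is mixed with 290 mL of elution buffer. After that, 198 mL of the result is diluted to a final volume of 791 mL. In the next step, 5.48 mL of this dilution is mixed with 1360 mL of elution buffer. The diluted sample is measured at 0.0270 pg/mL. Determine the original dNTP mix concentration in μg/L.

13.4 μg/L

Overall dilution factor = 100 × 4.994 × 3.995 × 249.2 = 4.97 × 10⁵.
Original = 0.0270 pg/mL × 4.97 × 10⁵ = 1.34 × 10⁴ pg/mL = 13.4 μg/L.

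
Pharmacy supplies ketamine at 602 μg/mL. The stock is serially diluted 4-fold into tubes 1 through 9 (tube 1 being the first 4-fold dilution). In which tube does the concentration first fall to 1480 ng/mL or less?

Tube n has concentration 602 μg/mL / 4ⁿ.
Need 4ⁿ ≥ 602 μg/mL / 1480 ng/mL = 407, so n ≥ 4.33.
First such tube: n = 5.

tube 5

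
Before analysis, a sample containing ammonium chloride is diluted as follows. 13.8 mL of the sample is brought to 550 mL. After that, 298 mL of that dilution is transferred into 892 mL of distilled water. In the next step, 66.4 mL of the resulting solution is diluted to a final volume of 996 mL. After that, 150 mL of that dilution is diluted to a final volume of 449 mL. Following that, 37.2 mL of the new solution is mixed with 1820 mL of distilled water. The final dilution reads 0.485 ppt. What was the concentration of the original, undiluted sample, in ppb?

Overall dilution factor = 39.86 × 3.993 × 15 × 2.993 × 49.92 = 3.57 × 10⁵.
Original = 0.485 ppt × 3.57 × 10⁵ = 1.73 × 10⁵ ppt = 173 ppb.

173 ppb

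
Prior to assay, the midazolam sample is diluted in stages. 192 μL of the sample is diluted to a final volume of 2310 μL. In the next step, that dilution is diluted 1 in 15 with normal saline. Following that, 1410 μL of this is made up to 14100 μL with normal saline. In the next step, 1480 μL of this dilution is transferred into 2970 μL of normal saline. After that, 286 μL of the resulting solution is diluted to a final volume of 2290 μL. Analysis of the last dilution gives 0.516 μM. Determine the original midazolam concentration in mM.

22.4 mM

Overall dilution factor = 12.03 × 15 × 10 × 3.007 × 8.007 = 4.34 × 10⁴.
Original = 0.516 μM × 4.34 × 10⁴ = 2.24 × 10⁴ μM = 22.4 mM.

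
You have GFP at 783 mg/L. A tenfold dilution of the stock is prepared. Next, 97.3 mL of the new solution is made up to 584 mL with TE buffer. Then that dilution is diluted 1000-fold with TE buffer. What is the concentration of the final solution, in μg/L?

13.0 μg/L

Overall dilution factor = 10 × 6.002 × 1000 = 6.00 × 10⁴.
783 mg/L / 6.00 × 10⁴ = 0.0130 mg/L = 13.0 μg/L.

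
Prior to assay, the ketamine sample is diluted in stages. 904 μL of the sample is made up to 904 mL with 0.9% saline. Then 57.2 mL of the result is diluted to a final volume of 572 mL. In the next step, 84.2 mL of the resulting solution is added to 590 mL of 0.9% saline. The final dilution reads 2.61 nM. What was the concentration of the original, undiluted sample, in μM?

209 μM

Overall dilution factor = 1000 × 10 × 8.007 = 8.01 × 10⁴.
Original = 2.61 nM × 8.01 × 10⁴ = 2.09 × 10⁵ nM = 209 μM.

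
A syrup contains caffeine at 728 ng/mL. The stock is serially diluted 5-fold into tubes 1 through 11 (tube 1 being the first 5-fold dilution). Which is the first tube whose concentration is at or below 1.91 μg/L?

tube 4

Tube n has concentration 728 ng/mL / 5ⁿ.
Need 5ⁿ ≥ 728 ng/mL / 1.91 μg/L = 381, so n ≥ 3.69.
First such tube: n = 4.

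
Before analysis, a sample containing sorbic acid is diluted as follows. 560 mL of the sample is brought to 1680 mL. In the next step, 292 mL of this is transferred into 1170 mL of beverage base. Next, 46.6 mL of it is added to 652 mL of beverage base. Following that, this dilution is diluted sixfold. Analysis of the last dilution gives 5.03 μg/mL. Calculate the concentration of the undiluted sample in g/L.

6.80 g/L

Overall dilution factor = 3 × 5.007 × 14.99 × 6 = 1351.
Original = 5.03 μg/mL × 1351 = 6796 μg/mL = 6.80 g/L.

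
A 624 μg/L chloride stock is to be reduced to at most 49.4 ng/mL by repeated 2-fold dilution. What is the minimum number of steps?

4

Need 2ⁿ ≥ 12.6, so n ≥ log(12.6)/log(2) = 3.66.
Minimum whole steps: n = 4.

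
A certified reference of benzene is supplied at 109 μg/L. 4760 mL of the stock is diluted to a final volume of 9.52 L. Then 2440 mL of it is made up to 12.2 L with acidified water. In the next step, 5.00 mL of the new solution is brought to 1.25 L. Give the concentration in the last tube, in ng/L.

43.6 ng/L

Overall dilution factor = 2 × 5 × 250 = 2500.
109 μg/L / 2500 = 0.0436 μg/L = 43.6 ng/L.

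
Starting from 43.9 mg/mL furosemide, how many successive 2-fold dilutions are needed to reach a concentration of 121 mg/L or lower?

Need 2ⁿ ≥ 363, so n ≥ log(363)/log(2) = 8.50.
Minimum whole steps: n = 9.

9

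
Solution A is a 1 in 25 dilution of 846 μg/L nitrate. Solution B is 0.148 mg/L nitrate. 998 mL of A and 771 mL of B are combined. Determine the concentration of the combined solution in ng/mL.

83.6 ng/mL

C_A = 846 μg/L / 25 = 33.8 μg/L.
C_B = 0.148 mg/L = 148 μg/L.
C_mix = (C_A·V_A + C_B·V_B)/(V_A + V_B) = (33.8×998 + 148×771) / 1769 = 83.6 μg/L = 83.6 ng/mL.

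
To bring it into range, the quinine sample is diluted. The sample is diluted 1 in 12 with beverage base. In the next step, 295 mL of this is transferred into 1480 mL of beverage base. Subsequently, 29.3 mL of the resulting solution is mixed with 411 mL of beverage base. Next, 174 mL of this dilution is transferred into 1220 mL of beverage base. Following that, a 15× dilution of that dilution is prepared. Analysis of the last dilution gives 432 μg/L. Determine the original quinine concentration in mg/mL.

Overall dilution factor = 12 × 6.017 × 15.03 × 8.011 × 15 = 1.30 × 10⁵.
Original = 432 μg/L × 1.30 × 10⁵ = 5.63 × 10⁷ μg/L = 56.3 mg/mL.

56.3 mg/mL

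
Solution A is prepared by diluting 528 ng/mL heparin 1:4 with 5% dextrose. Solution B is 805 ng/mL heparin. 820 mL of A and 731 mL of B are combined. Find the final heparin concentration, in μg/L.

C_A = 528 ng/mL / 4 = 132 ng/mL.
C_mix = (C_A·V_A + C_B·V_B)/(V_A + V_B) = (132×820 + 805×731) / 1551 = 449 ng/mL = 449 μg/L.

449 μg/L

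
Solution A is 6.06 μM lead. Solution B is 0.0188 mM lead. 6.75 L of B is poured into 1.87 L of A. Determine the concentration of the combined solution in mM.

0.0160 mM

C_B = 0.0188 mM = 18.8 μM.
C_mix = (C_A·V_A + C_B·V_B)/(V_A + V_B) = (6.06×1.87 + 18.8×6.75) / 8.620 = 16.0 μM = 0.0160 mM.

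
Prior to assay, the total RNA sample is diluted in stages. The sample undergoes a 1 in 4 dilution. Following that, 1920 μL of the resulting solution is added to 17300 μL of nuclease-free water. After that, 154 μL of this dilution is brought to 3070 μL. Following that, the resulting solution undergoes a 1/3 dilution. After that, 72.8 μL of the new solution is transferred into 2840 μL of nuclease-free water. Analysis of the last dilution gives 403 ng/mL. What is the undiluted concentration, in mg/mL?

38.6 mg/mL

Overall dilution factor = 4 × 10.01 × 19.94 × 3 × 40.01 = 9.58 × 10⁴.
Original = 403 ng/mL × 9.58 × 10⁴ = 3.86 × 10⁷ ng/mL = 38.6 mg/mL.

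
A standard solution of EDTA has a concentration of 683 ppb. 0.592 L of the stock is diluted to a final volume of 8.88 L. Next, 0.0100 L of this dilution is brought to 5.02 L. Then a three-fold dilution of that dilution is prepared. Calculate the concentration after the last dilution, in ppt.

Overall dilution factor = 15 × 502 × 3 = 2.26 × 10⁴.
683 ppb / 2.26 × 10⁴ = 0.0302 ppb = 30.2 ppt.

30.2 ppt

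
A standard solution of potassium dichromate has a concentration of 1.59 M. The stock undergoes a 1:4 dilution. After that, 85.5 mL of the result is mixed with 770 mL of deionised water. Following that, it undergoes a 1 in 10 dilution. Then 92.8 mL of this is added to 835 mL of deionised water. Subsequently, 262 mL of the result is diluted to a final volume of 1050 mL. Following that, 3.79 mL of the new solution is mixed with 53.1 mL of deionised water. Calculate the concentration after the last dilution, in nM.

6610 nM

Overall dilution factor = 4 × 10.01 × 10 × 9.998 × 4.008 × 15.01 = 2.41 × 10⁵.
1.59 M / 2.41 × 10⁵ = 6.61 × 10⁻⁶ M = 6610 nM.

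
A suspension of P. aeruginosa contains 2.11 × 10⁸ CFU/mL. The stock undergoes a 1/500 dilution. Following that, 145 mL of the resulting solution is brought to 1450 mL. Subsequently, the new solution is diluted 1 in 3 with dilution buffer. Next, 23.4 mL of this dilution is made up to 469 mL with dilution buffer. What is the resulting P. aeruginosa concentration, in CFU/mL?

Overall dilution factor = 500 × 10 × 3 × 20.04 = 3.01 × 10⁵.
2.11 × 10⁸ CFU/mL / 3.01 × 10⁵ = 702 CFU/mL.

702 CFU/mL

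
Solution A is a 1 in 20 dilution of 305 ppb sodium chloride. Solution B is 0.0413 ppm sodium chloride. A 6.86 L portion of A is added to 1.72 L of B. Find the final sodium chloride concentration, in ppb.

20.5 ppb

C_A = 305 ppb / 20 = 15.2 ppb.
C_B = 0.0413 ppm = 41.3 ppb.
C_mix = (C_A·V_A + C_B·V_B)/(V_A + V_B) = (15.2×6.86 + 41.3×1.72) / 8.580 = 20.5 ppb.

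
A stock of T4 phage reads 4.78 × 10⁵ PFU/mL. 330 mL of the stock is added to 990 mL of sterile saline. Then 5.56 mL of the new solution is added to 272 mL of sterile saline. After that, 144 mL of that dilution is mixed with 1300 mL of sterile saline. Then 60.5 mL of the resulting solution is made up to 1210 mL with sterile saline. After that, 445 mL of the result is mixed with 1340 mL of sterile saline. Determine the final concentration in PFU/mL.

Overall dilution factor = 4 × 49.92 × 10.03 × 20 × 4.011 = 1.61 × 10⁵.
4.78 × 10⁵ PFU/mL / 1.61 × 10⁵ = 2.98 PFU/mL.

2.98 PFU/mL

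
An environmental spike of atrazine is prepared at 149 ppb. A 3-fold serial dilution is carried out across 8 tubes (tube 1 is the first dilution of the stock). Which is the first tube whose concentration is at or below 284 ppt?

Tube n has concentration 149 ppb / 3ⁿ.
Need 3ⁿ ≥ 149 ppb / 284 ppt = 525, so n ≥ 5.70.
First such tube: n = 6.

tube 6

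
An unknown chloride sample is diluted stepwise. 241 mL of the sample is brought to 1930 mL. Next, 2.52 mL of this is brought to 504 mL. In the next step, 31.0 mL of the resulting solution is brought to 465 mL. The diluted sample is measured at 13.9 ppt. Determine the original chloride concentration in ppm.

Overall dilution factor = 8.008 × 200 × 15 = 2.40 × 10⁴.
Original = 13.9 ppt × 2.40 × 10⁴ = 3.34 × 10⁵ ppt = 0.334 ppm.

0.334 ppm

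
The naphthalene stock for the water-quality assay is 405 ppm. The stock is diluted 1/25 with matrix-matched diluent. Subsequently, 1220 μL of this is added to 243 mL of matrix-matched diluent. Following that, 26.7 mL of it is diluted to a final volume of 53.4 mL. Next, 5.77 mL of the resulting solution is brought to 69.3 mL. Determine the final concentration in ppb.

Overall dilution factor = 25 × 200.2 × 2 × 12.01 = 1.20 × 10⁵.
405 ppm / 1.20 × 10⁵ = 3.37 × 10⁻³ ppm = 3.37 ppb.

3.37 ppb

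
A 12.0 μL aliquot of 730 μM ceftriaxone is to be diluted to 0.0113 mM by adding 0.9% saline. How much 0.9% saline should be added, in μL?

0.0113 mM = 11.3 μM.
V₂ = C₁V₁/C₂ = 730 × 12.0 / 11.3 = 775 μL.
Diluent to add = V₂ − V₁ = 775 − 12.0 = 763 μL.

763 μL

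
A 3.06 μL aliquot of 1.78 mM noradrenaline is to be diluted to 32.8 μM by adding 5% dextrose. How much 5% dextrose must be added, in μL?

163 μL

32.8 μM = 0.0328 mM.
V₂ = C₁V₁/C₂ = 1.78 × 3.06 / 0.0328 = 166 μL.
Diluent to add = V₂ − V₁ = 166 − 3.06 = 163 μL.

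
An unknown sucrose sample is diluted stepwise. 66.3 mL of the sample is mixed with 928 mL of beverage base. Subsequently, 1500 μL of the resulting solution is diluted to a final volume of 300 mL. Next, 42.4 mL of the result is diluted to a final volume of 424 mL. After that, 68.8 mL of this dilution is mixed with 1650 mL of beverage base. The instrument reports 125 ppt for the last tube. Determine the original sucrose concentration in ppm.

Overall dilution factor = 15.00 × 200 × 10 × 24.98 = 7.49 × 10⁵.
Original = 125 ppt × 7.49 × 10⁵ = 9.37 × 10⁷ ppt = 93.7 ppm.

93.7 ppm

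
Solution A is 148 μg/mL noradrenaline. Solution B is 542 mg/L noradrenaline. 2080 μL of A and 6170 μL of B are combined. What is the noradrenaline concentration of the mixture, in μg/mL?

443 μg/mL

C_B = 542 mg/L = 542 μg/mL.
C_mix = (C_A·V_A + C_B·V_B)/(V_A + V_B) = (148×2080 + 542×6170) / 8250 = 443 μg/mL.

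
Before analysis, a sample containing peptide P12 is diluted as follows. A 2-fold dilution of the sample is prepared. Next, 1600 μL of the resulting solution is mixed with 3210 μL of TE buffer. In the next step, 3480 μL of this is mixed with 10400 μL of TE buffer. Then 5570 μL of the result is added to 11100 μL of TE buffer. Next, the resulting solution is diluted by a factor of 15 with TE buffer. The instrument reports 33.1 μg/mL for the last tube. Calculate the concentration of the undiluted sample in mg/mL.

35.6 mg/mL

Overall dilution factor = 2 × 3.006 × 3.989 × 2.993 × 15 = 1077.
Original = 33.1 μg/mL × 1077 = 3.56 × 10⁴ μg/mL = 35.6 mg/mL.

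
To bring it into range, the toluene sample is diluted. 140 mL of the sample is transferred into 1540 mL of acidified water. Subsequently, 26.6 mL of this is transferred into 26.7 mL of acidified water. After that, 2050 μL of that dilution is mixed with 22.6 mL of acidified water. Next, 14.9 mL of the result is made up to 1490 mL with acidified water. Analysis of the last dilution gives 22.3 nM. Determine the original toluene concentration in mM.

0.645 mM

Overall dilution factor = 12 × 2.004 × 12.02 × 100 = 2.89 × 10⁴.
Original = 22.3 nM × 2.89 × 10⁴ = 6.45 × 10⁵ nM = 0.645 mM.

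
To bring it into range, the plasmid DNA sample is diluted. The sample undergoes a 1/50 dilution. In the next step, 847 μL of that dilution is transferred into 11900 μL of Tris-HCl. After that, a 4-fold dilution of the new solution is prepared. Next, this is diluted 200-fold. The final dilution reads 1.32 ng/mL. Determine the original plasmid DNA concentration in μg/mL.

Overall dilution factor = 50 × 15.05 × 4 × 200 = 6.02 × 10⁵.
Original = 1.32 ng/mL × 6.02 × 10⁵ = 7.95 × 10⁵ ng/mL = 795 μg/mL.

795 μg/mL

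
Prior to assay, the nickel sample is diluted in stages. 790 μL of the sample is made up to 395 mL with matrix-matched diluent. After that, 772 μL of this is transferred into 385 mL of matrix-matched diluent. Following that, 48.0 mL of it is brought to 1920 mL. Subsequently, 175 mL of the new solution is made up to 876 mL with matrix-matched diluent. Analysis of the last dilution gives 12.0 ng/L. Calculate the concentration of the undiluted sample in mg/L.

600 mg/L

Overall dilution factor = 500 × 499.7 × 40 × 5.006 = 5.00 × 10⁷.
Original = 12.0 ng/L × 5.00 × 10⁷ = 6.00 × 10⁸ ng/L = 600 mg/L.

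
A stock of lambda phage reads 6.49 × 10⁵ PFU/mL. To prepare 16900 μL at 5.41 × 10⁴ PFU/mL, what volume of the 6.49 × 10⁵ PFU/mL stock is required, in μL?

V₁ = C₂V₂/C₁ = 5.41 × 10⁴ × 16900 / 6.49 × 10⁵ = 1409 μL.

1410 μL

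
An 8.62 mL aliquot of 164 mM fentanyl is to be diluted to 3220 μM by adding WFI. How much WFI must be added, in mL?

3220 μM = 3.22 mM.
V₂ = C₁V₁/C₂ = 164 × 8.62 / 3.22 = 439 mL.
Diluent to add = V₂ − V₁ = 439 − 8.62 = 430 mL.

430 mL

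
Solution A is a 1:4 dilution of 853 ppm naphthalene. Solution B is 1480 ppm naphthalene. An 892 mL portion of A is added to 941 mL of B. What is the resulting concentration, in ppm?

864 ppm

C_A = 853 ppm / 4 = 213 ppm.
C_mix = (C_A·V_A + C_B·V_B)/(V_A + V_B) = (213×892 + 1480×941) / 1833 = 864 ppm.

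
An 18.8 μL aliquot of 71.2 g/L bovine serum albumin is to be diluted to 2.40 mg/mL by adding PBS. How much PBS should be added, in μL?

2.40 mg/mL = 2.40 g/L.
V₂ = C₁V₁/C₂ = 71.2 × 18.8 / 2.40 = 558 μL.
Diluent to add = V₂ − V₁ = 558 − 18.8 = 539 μL.

539 μL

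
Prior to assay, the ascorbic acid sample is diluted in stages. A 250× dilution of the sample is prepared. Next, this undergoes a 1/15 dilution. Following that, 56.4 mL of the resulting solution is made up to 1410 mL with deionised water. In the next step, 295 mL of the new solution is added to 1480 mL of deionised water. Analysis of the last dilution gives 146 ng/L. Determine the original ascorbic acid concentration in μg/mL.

82.4 μg/mL

Overall dilution factor = 250 × 15 × 25 × 6.017 = 5.64 × 10⁵.
Original = 146 ng/L × 5.64 × 10⁵ = 8.24 × 10⁷ ng/L = 82.4 μg/mL.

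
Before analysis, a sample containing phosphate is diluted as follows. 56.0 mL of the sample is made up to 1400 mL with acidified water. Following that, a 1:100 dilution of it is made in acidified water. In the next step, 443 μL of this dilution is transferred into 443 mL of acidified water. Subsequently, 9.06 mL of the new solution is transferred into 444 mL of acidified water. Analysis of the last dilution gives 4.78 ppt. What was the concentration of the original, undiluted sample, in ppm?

598 ppm

Overall dilution factor = 25 × 100 × 1001 × 50.01 = 1.25 × 10⁸.
Original = 4.78 ppt × 1.25 × 10⁸ = 5.98 × 10⁸ ppt = 598 ppm.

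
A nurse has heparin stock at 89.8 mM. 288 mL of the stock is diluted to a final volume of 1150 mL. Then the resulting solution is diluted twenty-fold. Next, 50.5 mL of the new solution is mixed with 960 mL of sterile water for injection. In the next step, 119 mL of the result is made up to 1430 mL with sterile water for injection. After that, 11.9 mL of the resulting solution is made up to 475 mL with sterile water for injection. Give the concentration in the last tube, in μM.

Overall dilution factor = 3.993 × 20 × 20.01 × 12.02 × 39.92 = 7.67 × 10⁵.
89.8 mM / 7.67 × 10⁵ = 1.17 × 10⁻⁴ mM = 0.117 μM.

0.117 μM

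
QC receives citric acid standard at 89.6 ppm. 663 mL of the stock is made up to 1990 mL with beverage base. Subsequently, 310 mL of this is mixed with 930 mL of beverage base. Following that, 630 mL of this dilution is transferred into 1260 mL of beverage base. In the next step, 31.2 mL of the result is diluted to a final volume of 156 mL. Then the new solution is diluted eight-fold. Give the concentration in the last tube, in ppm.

0.0622 ppm

Overall dilution factor = 3.002 × 4 × 3 × 5 × 8 = 1441.
89.6 ppm / 1441 = 0.0622 ppm.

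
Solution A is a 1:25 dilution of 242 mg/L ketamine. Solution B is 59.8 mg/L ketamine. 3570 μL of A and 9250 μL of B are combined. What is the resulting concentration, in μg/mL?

45.8 μg/mL

C_A = 242 mg/L / 25 = 9.68 mg/L.
C_mix = (C_A·V_A + C_B·V_B)/(V_A + V_B) = (9.68×3570 + 59.8×9250) / 12820 = 45.8 mg/L = 45.8 μg/mL.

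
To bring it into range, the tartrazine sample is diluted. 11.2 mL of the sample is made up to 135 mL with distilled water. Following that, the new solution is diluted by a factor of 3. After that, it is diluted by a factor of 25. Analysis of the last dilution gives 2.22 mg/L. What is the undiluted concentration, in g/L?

2.01 g/L

Overall dilution factor = 12.05 × 3 × 25 = 904.
Original = 2.22 mg/L × 904 = 2007 mg/L = 2.01 g/L.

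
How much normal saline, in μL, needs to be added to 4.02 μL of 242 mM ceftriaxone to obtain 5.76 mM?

165 μL

V₂ = C₁V₁/C₂ = 242 × 4.02 / 5.76 = 169 μL.
Diluent to add = V₂ − V₁ = 169 − 4.02 = 165 μL.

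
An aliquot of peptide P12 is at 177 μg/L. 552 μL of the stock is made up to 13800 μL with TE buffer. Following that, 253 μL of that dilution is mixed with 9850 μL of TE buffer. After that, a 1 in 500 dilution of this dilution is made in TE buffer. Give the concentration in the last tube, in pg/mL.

0.355 pg/mL

Overall dilution factor = 25 × 39.93 × 500 = 4.99 × 10⁵.
177 μg/L / 4.99 × 10⁵ = 3.55 × 10⁻⁴ μg/L = 0.355 pg/mL.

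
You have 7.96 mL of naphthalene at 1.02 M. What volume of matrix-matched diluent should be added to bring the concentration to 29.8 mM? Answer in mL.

29.8 mM = 0.0298 M.
V₂ = C₁V₁/C₂ = 1.02 × 7.96 / 0.0298 = 272 mL.
Diluent to add = V₂ − V₁ = 272 − 7.96 = 264 mL.

264 mL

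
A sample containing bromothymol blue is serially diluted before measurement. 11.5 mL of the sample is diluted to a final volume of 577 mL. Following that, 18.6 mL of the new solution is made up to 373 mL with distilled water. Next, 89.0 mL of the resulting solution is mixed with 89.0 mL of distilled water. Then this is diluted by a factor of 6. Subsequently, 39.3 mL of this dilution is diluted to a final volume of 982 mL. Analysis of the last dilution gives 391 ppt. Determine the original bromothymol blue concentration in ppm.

118 ppm

Overall dilution factor = 50.17 × 20.05 × 2 × 6 × 24.99 = 3.02 × 10⁵.
Original = 391 ppt × 3.02 × 10⁵ = 1.18 × 10⁸ ppt = 118 ppm.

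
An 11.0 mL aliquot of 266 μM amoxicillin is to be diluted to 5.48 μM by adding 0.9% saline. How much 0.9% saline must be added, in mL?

523 mL

V₂ = C₁V₁/C₂ = 266 × 11.0 / 5.48 = 534 mL.
Diluent to add = V₂ − V₁ = 534 − 11.0 = 523 mL.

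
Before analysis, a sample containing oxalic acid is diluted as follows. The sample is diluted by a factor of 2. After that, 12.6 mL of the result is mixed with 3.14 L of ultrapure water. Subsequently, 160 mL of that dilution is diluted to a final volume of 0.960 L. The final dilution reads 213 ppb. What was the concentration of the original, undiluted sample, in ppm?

640 ppm

Overall dilution factor = 2 × 250.2 × 6 = 3002.
Original = 213 ppb × 3002 = 6.40 × 10⁵ ppb = 640 ppm.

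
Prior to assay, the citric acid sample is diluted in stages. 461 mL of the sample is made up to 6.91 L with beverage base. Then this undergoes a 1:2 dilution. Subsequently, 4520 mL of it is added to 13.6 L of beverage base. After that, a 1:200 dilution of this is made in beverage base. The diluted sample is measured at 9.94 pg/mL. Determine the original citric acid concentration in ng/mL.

Overall dilution factor = 14.99 × 2 × 4.009 × 200 = 2.40 × 10⁴.
Original = 9.94 pg/mL × 2.40 × 10⁴ = 2.39 × 10⁵ pg/mL = 239 ng/mL.

239 ng/mL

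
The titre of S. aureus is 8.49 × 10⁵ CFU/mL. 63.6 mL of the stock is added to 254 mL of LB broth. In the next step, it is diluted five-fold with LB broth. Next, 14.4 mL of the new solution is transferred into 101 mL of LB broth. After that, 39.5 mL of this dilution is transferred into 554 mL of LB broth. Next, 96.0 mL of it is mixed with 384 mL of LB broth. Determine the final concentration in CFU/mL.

Overall dilution factor = 4.994 × 5 × 8.014 × 15.03 × 5 = 1.50 × 10⁴.
8.49 × 10⁵ CFU/mL / 1.50 × 10⁴ = 56.5 CFU/mL.

56.5 CFU/mL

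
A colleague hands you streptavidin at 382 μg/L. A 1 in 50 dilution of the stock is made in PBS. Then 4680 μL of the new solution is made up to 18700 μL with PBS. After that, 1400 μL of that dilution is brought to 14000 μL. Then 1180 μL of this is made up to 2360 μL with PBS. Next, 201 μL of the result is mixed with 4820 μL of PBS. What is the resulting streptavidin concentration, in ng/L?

Overall dilution factor = 50 × 3.996 × 10 × 2 × 24.98 = 9.98 × 10⁴.
382 μg/L / 9.98 × 10⁴ = 3.83 × 10⁻³ μg/L = 3.83 ng/L.

3.83 ng/L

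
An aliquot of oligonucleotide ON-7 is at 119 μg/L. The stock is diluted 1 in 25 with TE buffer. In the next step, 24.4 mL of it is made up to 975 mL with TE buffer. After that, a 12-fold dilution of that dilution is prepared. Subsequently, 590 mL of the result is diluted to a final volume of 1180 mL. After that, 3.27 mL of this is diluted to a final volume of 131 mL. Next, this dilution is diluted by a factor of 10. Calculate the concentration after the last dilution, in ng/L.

0.0124 ng/L

Overall dilution factor = 25 × 39.96 × 12 × 2 × 40.06 × 10 = 9.60 × 10⁶.
119 μg/L / 9.60 × 10⁶ = 1.24 × 10⁻⁵ μg/L = 0.0124 ng/L.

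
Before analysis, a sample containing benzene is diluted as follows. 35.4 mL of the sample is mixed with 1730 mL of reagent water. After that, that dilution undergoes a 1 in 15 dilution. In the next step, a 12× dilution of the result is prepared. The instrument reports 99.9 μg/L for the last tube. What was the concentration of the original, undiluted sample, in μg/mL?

897 μg/mL

Overall dilution factor = 49.87 × 15 × 12 = 8977.
Original = 99.9 μg/L × 8977 = 8.97 × 10⁵ μg/L = 897 μg/mL.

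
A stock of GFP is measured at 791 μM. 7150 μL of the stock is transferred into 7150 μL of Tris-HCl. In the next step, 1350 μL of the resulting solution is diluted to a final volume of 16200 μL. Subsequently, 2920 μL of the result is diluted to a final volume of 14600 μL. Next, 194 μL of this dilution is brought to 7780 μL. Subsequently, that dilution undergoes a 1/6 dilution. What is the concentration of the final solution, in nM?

Overall dilution factor = 2 × 12 × 5 × 40.10 × 6 = 2.89 × 10⁴.
791 μM / 2.89 × 10⁴ = 0.0274 μM = 27.4 nM.

27.4 nM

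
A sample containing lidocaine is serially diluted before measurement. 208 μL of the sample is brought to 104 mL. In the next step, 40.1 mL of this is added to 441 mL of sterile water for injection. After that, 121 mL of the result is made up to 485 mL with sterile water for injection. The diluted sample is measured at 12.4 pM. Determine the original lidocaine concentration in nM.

298 nM

Overall dilution factor = 500 × 12.00 × 4.008 = 2.40 × 10⁴.
Original = 12.4 pM × 2.40 × 10⁴ = 2.98 × 10⁵ pM = 298 nM.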